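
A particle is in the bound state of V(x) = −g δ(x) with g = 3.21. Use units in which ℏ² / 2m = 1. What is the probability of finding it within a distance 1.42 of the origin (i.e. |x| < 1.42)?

P = 0.990

The normalised bound state is ψ = √κ e^{−κ|x|} with κ = mg/ℏ² = 1.605.
P(|x| < d) = ∫_{−d}^{d} κ e^{−2κ|x|} dx = 1 − e^{−2κd} = 1 − e^{−4.558} = 0.9895.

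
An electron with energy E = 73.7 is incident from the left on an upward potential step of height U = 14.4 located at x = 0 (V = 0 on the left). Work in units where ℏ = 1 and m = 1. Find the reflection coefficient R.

R = 0.00295

The wavenumbers are k₁ = √(2mE)/ℏ = 12.14 on the left and k₂ = √(2m(E − U))/ℏ = 10.89 on the right.
Matching ψ and ψ′ at x = 0 gives r = (k₁ − k₂)/(k₁ + k₂), so R = r² = 0.002948 and T = 1 − R = 0.9971.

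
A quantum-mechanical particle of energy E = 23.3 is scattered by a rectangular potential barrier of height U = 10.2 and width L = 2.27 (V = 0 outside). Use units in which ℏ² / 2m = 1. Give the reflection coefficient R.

R = 0.0694

Above the barrier the interior wavenumber is k₂ = √(2m(E − U))/ℏ = 3.619, giving phase k₂L = 8.216.
Matching at both interfaces gives T⁻¹ = 1 + U² sin²(k₂L) / [4E(E − U)] = 1.075, hence T = 0.931.
R = 1 − T = 0.0694.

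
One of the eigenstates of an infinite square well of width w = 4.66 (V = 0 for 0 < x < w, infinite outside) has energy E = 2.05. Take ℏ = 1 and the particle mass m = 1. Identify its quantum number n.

From E_n = n²π²ℏ²/(2mw²) invert to n = √(2mw²E)/(πℏ).
n = (4.66/π) × √(2 × 1 × 2.05) = 3.004 → n = 3.

n = 3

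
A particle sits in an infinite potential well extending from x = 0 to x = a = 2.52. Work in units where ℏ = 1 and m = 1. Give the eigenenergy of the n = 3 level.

E = 6.99

Requiring ψ(0) = ψ(a) = 0 quantises k = nπ/a, hence E_n = ℏ²k²/2m = n²π²ℏ²/(2ma²).
E_3 = 3² × π² / (2 × 1 × 2.52²) = 6.994.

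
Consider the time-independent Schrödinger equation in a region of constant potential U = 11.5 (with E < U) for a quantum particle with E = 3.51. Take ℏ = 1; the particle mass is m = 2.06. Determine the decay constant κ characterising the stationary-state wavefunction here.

κ = 5.74

Since E < U the TISE in this region is ψ'' = κ²ψ with κ = √(2m(U − E))/ℏ.
κ = √(2 × 2.06 × 7.99) = 5.737.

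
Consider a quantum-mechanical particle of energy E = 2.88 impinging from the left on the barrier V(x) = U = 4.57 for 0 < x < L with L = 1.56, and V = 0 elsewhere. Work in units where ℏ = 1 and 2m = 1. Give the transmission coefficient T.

T = 0.0627

E < U: inside the barrier ψ ∝ e^{±κx} with κ = √(2m(U − E))/ℏ = 1.300.
κL = 2.028, sinh(κL) = 3.734.
Matching ψ, ψ′ at both faces gives T = [1 + U² sinh²(κL) / (4E(U − E))]⁻¹ = 1/15.95 = 0.0627.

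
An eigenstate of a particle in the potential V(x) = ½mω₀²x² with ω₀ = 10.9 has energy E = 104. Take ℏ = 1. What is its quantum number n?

E_n = ℏω₀(n + ½) ⇒ n = E/(ℏω₀) − ½ = 104/10.9 − 0.5 = 9.041 → n = 9.

n = 9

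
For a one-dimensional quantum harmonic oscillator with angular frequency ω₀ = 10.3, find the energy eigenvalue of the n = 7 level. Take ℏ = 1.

Using E_n = (n + ½)ℏω₀: E_7 = 7.5 × 10.3 = 77.25.

E = 77.3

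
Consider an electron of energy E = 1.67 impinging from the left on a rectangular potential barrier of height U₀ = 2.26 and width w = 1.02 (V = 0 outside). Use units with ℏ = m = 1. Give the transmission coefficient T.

T = 0.298

Since E < U₀ the interior solution is evanescent with decay constant κ = √(2m(U₀ − E))/ℏ = 1.086.
κw = 1.108, sinh(κw) = 1.349.
The exact tunnelling result is T⁻¹ = 1 + U₀² sinh²(κw) / [4E(U₀ − E)] = 3.359, so T = 0.298.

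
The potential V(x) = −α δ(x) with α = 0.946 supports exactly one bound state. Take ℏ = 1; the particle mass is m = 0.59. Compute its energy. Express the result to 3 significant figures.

For x ≠ 0 the bound state is ψ ∝ e^{−κ|x|}; integrating the TISE across the delta gives the cusp condition 2κ = 2mα/ℏ², so κ = 0.5581.
Then E = −ℏ²κ²/(2m) = −mα²/(2ℏ²) = -0.2640.

E = -0.264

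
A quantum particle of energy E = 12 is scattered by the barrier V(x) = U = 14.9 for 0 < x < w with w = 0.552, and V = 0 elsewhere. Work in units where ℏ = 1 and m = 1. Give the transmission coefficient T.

T = 0.169

Since E < U the interior solution is evanescent with decay constant κ = √(2m(U − E))/ℏ = 2.408.
κw = 1.329, sinh(κw) = 1.757.
Matching ψ, ψ′ at both faces gives T = [1 + U² sinh²(κw) / (4E(U − E))]⁻¹ = 1/5.924 = 0.169.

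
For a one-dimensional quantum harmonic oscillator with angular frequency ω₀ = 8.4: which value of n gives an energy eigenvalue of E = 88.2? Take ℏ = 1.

E_n = ℏω₀(n + ½) ⇒ n = E/(ℏω₀) − ½ = 88.2/8.4 − 0.5 = 10.000 → n = 10.

n = 10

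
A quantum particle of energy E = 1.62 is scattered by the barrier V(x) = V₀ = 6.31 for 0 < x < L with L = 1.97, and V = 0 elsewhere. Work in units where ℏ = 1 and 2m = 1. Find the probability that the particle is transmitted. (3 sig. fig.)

T = 0.000601

Since E < V₀ the interior solution is evanescent with decay constant κ = √(2m(V₀ − E))/ℏ = 2.166.
κL = 4.266, sinh(κL) = 35.62.
The exact tunnelling result is T⁻¹ = 1 + V₀² sinh²(κL) / [4E(V₀ − E)] = 1663, so T = 0.000601.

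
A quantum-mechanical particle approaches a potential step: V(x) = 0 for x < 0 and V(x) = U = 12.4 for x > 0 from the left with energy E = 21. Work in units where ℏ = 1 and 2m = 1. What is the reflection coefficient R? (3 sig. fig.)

The wavenumbers are k₁ = √(2mE)/ℏ = 4.583 on the left and k₂ = √(2m(E − U))/ℏ = 2.933 on the right.
Continuity of ψ and ψ′ at the step yields the reflection amplitude r = (k₁ − k₂)/(k₁ + k₂) = 0.2196; thus R = |r|² = 0.04821, T = 0.9518.

R = 0.0482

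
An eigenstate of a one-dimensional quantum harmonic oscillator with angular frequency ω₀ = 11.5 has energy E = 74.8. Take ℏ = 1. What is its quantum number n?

n = 6

E_n = ℏω₀(n + ½) ⇒ n = E/(ℏω₀) − ½ = 74.8/11.5 − 0.5 = 6.004 → n = 6.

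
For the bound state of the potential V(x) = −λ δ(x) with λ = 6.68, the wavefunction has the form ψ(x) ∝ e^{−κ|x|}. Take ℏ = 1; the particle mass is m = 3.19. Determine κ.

κ = 21.3

Integrate −(ℏ²/2m)ψ'' − λδ(x)ψ = Eψ from −ε to +ε: the ψ'' term gives ψ'(0⁺) − ψ'(0⁻) and the δ term gives −(2mλ/ℏ²)ψ(0).
With ψ ∝ e^{−κ|x|} this yields −2κ = −2mλ/ℏ², so κ = mλ/ℏ² = 21.31.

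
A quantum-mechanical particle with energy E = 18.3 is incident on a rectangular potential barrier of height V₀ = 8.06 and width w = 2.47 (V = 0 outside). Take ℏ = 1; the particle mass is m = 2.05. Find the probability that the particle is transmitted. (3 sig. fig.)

T = 0.993

E > V₀: inside the barrier k₂ = √(2m(E − V₀))/ℏ = 6.480, k₂w = 16.00.
T = [1 + V₀² sin²(k₂w) / (4E(E − V₀))]⁻¹ = 1/1.007 = 0.993.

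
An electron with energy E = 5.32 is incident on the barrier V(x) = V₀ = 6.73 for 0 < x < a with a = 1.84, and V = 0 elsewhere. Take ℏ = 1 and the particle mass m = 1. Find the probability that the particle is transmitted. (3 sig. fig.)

T = 0.00548

E < V₀: inside the barrier ψ ∝ e^{±κx} with κ = √(2m(V₀ − E))/ℏ = 1.679.
κa = 3.090, sinh(κa) = 10.96.
Matching ψ, ψ′ at both faces gives T = [1 + V₀² sinh²(κa) / (4E(V₀ − E))]⁻¹ = 1/182.5 = 0.00548.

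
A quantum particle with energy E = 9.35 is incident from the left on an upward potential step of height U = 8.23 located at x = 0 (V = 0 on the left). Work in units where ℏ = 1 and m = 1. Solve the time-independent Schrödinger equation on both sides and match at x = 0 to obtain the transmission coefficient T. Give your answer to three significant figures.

The wavenumbers are k₁ = √(2mE)/ℏ = 4.324 on the left and k₂ = √(2m(E − U))/ℏ = 1.497 on the right.
Matching ψ and ψ′ at x = 0 gives r = (k₁ − k₂)/(k₁ + k₂), so R = r² = 0.2360 and T = 1 − R = 0.7640.

T = 0.764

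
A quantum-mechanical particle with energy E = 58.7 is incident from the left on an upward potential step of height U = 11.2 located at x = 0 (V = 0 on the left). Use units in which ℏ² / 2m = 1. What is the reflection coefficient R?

R = 0.00280

On each side the TISE gives plane waves with k = √(2m(E − V))/ℏ: k₁ = √(2·½·58.7) = 7.662, k₂ = √(2·½·47.5) = 6.892.
Continuity of ψ and ψ′ at the step yields the reflection amplitude r = (k₁ − k₂)/(k₁ + k₂) = 0.05288; thus R = |r|² = 0.002796, T = 0.9972.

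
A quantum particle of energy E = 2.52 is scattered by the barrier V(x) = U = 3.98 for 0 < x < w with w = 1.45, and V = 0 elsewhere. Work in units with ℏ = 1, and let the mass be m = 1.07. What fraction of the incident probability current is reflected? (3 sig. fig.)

R = 0.978

E < U: inside the barrier ψ ∝ e^{±κx} with κ = √(2m(U − E))/ℏ = 1.768.
κw = 2.563, sinh(κw) = 6.449.
The exact tunnelling result is T⁻¹ = 1 + U² sinh²(κw) / [4E(U − E)] = 45.76, so T = 0.0219.
R = 1 − T = 0.978.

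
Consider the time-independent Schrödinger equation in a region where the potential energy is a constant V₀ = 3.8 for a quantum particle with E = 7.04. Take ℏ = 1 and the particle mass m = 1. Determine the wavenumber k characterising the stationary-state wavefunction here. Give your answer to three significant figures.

With E > V₀ the solution is oscillatory, ψ ∝ e^{±ikx} with k = √(2m(E − V₀))/ℏ.
k = √(2 × 1 × 3.24) = 2.546.

k = 2.55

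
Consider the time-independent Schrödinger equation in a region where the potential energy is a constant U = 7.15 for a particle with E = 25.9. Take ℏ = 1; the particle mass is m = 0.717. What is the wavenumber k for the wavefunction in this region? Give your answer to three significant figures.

With E > U the solution is oscillatory, ψ ∝ e^{±ikx} with k = √(2m(E − U))/ℏ.
k = √(2 × 0.717 × 18.75) = 5.185.

k = 5.19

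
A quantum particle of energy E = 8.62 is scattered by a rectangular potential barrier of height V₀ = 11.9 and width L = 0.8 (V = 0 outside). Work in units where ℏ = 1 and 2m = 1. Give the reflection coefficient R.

E < V₀: inside the barrier ψ ∝ e^{±κx} with κ = √(2m(V₀ − E))/ℏ = 1.811.
κL = 1.449, sinh(κL) = 2.012.
The exact tunnelling result is T⁻¹ = 1 + V₀² sinh²(κL) / [4E(V₀ − E)] = 6.067, so T = 0.165.
R = 1 − T = 0.835.

R = 0.835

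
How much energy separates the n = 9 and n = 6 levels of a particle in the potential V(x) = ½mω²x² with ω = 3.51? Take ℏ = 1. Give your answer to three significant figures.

E_n = ℏω(n + ½), so ΔE = (9 − 6) ℏω = 3 × 3.51 = 10.53.

ΔE = 10.5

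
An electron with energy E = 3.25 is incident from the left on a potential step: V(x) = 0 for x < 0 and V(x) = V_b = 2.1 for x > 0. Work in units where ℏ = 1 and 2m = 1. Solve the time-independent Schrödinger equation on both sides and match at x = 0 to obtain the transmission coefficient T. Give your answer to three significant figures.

The wavenumbers are k₁ = √(2mE)/ℏ = 1.803 on the left and k₂ = √(2m(E − V_b))/ℏ = 1.072 on the right.
Continuity of ψ and ψ′ at the step yields the reflection amplitude r = (k₁ − k₂)/(k₁ + k₂) = 0.2540; thus R = |r|² = 0.06453, T = 0.9355.

T = 0.935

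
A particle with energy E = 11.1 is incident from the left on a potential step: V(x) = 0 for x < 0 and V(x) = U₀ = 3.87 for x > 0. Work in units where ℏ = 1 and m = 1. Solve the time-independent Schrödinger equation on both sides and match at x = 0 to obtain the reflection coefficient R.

R = 0.0114

The wavenumbers are k₁ = √(2mE)/ℏ = 4.712 on the left and k₂ = √(2m(E − U₀))/ℏ = 3.803 on the right.
Continuity of ψ and ψ′ at the step yields the reflection amplitude r = (k₁ − k₂)/(k₁ + k₂) = 0.1068; thus R = |r|² = 0.01140, T = 0.9886.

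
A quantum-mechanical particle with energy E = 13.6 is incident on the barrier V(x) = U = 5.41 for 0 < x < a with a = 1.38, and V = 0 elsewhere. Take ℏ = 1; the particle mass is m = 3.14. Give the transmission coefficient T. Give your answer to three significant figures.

Above the barrier the interior wavenumber is k₂ = √(2m(E − U))/ℏ = 7.172, giving phase k₂a = 9.897.
T = [1 + U² sin²(k₂a) / (4E(E − U))]⁻¹ = 1/1.014 = 0.987.

T = 0.987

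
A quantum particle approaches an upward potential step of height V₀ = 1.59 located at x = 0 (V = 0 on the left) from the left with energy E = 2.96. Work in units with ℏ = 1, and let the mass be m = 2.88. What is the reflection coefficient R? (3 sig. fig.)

R = 0.0362

On each side the TISE gives plane waves with k = √(2m(E − V))/ℏ: k₁ = √(2·2.88·2.96) = 4.129, k₂ = √(2·2.88·1.37) = 2.809.
Matching ψ and ψ′ at x = 0 gives r = (k₁ − k₂)/(k₁ + k₂), so R = r² = 0.03619 and T = 1 − R = 0.9638.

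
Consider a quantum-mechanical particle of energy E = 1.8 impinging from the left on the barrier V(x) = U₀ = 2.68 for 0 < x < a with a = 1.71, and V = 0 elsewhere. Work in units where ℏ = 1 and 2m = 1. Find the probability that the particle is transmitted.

T = 0.134

E < U₀: inside the barrier ψ ∝ e^{±κx} with κ = √(2m(U₀ − E))/ℏ = 0.9381.
κa = 1.604, sinh(κa) = 2.386.
Matching ψ, ψ′ at both faces gives T = [1 + U₀² sinh²(κa) / (4E(U₀ − E))]⁻¹ = 1/7.455 = 0.134.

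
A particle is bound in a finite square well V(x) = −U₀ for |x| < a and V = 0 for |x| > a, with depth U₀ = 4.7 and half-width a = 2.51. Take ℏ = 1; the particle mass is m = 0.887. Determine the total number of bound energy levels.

The dimensionless depth is z₀ = a√(2mU₀)/ℏ = 2.51 × √(8.338) = 7.248.
The even/odd transcendental equations gain one root per π/2 in z₀, giving N = 1 + ⌊2z₀/π⌋ = 1 + ⌊4.614⌋ = 5.

N = 5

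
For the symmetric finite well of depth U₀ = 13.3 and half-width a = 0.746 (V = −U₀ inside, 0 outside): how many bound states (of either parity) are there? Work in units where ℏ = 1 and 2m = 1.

Define the well-strength parameter z₀ = (a/ℏ)√(2mU₀) = 0.746 × √(2·0.5·13.3) = 2.721.
The even/odd transcendental equations gain one root per π/2 in z₀, giving N = 1 + ⌊2z₀/π⌋ = 1 + ⌊1.732⌋ = 2.

N = 2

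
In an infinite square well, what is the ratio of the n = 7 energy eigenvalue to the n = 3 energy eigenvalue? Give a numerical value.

Since E_n ∝ n², the ratio is (7/3)² = 5.44444.

5.44444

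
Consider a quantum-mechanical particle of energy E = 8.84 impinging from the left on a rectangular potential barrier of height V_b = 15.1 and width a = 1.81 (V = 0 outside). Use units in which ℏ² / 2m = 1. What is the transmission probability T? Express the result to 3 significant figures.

Since E < V_b the interior solution is evanescent with decay constant κ = √(2m(V_b − E))/ℏ = 2.502.
κa = 4.529, sinh(κa) = 46.31.
Matching ψ, ψ′ at both faces gives T = [1 + V_b² sinh²(κa) / (4E(V_b − E))]⁻¹ = 1/2210 = 0.000452.

T = 0.000452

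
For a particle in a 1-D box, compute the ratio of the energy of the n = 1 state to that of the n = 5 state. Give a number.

0.04

E_n = n²π²ℏ²/(2mL²) so the ratio is n₂²/n₁² = 1/25 = 0.04.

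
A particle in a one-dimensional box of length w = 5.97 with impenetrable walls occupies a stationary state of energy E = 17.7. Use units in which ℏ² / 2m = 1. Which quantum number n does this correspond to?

From E_n = n²π²ℏ²/(2mw²) invert to n = √(2mw²E)/(πℏ).
n = (5.97/π) × √(2 × 0.5 × 17.7) = 7.995 → n = 8.

n = 8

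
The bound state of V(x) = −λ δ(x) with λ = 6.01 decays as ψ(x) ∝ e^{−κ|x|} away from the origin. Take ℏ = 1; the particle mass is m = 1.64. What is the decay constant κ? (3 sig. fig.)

Integrating the TISE across x = 0 gives the cusp condition ψ'(0⁺) − ψ'(0⁻) = −(2mλ/ℏ²)ψ(0).
With ψ ∝ e^{−κ|x|} this yields −2κ = −2mλ/ℏ², so κ = mλ/ℏ² = 9.856.

κ = 9.86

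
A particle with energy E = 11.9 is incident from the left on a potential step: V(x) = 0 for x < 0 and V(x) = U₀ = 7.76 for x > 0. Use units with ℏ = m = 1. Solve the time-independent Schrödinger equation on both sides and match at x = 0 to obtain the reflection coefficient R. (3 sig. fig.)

R = 0.0666

The wavenumbers are k₁ = √(2mE)/ℏ = 4.879 on the left and k₂ = √(2m(E − U₀))/ℏ = 2.877 on the right.
Continuity of ψ and ψ′ at the step yields the reflection amplitude r = (k₁ − k₂)/(k₁ + k₂) = 0.2580; thus R = |r|² = 0.06656, T = 0.9334.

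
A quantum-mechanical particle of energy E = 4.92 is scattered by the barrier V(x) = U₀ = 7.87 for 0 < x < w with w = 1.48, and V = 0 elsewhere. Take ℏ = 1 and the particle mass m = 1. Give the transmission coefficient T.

T = 0.00282

Since E < U₀ the interior solution is evanescent with decay constant κ = √(2m(U₀ − E))/ℏ = 2.429.
κw = 3.595, sinh(κw) = 18.19.
The exact tunnelling result is T⁻¹ = 1 + U₀² sinh²(κw) / [4E(U₀ − E)] = 354.1, so T = 0.00282.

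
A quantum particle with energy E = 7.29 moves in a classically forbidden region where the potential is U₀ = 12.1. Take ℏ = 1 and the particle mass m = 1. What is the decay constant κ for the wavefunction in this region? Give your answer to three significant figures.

Since E < U₀ the TISE in this region is ψ'' = κ²ψ with κ = √(2m(U₀ − E))/ℏ.
κ = √(2 × 1 × 4.81) = 3.102.

κ = 3.10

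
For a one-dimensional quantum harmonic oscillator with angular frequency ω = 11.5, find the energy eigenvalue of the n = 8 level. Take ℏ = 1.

E = 97.8

The oscillator eigenvalues are E_n = ℏω(n + ½), so E_8 = 11.5 × 8.5 = 97.75.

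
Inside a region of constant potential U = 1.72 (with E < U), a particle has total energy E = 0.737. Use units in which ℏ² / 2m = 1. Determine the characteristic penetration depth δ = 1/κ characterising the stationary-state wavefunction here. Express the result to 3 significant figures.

δ = 1.01

Since E < U the TISE in this region is ψ'' = κ²ψ with κ = √(2m(U − E))/ℏ.
κ = √(2 × 0.5 × 0.983) = 0.9915. The penetration depth is δ = 1/κ = 1.01.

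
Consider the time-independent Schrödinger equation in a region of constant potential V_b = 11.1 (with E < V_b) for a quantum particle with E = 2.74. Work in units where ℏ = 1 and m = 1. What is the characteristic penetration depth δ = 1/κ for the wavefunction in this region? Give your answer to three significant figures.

δ = 0.245

Since E < V_b the TISE in this region is ψ'' = κ²ψ with κ = √(2m(V_b − E))/ℏ.
κ = √(2 × 1 × 8.36) = 4.089. The penetration depth is δ = 1/κ = 0.245.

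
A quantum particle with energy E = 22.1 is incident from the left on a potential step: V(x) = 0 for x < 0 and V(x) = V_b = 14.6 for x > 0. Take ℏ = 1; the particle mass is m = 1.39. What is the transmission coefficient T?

The wavenumbers are k₁ = √(2mE)/ℏ = 7.838 on the left and k₂ = √(2m(E − V_b))/ℏ = 4.566 on the right.
Matching ψ and ψ′ at x = 0 gives r = (k₁ − k₂)/(k₁ + k₂), so R = r² = 0.06958 and T = 1 − R = 0.9304.

T = 0.930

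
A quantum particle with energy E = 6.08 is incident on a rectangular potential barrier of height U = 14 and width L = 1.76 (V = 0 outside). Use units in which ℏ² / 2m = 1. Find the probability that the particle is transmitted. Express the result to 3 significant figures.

E < U: inside the barrier ψ ∝ e^{±κx} with κ = √(2m(U − E))/ℏ = 2.814.
κL = 4.953, sinh(κL) = 70.80.
Matching ψ, ψ′ at both faces gives T = [1 + U² sinh²(κL) / (4E(U − E))]⁻¹ = 1/5102 = 0.000196.

T = 0.000196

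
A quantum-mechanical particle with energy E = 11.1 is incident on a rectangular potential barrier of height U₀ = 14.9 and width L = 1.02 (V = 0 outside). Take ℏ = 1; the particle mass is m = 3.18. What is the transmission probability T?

T = 0.000134

Since E < U₀ the interior solution is evanescent with decay constant κ = √(2m(U₀ − E))/ℏ = 4.916.
κL = 5.014, sinh(κL) = 75.28.
Matching ψ, ψ′ at both faces gives T = [1 + U₀² sinh²(κL) / (4E(U₀ − E))]⁻¹ = 1/7458 = 0.000134.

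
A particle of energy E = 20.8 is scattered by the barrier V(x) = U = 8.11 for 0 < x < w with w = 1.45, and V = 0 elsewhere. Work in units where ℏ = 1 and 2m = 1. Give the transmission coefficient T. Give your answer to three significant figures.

T = 0.952

E > U: inside the barrier k₂ = √(2m(E − U))/ℏ = 3.562, k₂w = 5.165.
Matching at both interfaces gives T⁻¹ = 1 + U² sin²(k₂w) / [4E(E − U)] = 1.050, hence T = 0.952.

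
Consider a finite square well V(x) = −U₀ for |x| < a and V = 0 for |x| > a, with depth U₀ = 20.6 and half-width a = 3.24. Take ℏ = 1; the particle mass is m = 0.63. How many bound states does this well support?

N = 11

The dimensionless depth is z₀ = a√(2mU₀)/ℏ = 3.24 × √(25.96) = 16.51.
The even/odd transcendental equations gain one root per π/2 in z₀, giving N = 1 + ⌊2z₀/π⌋ = 1 + ⌊10.51⌋ = 11.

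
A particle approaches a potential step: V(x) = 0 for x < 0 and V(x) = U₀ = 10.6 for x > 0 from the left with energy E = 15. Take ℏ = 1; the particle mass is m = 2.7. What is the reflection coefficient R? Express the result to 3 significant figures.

On each side the TISE gives plane waves with k = √(2m(E − V))/ℏ: k₁ = √(2·2.7·15) = 9.000, k₂ = √(2·2.7·4.4) = 4.874.
Matching ψ and ψ′ at x = 0 gives r = (k₁ − k₂)/(k₁ + k₂), so R = r² = 0.08842 and T = 1 − R = 0.9116.

R = 0.0884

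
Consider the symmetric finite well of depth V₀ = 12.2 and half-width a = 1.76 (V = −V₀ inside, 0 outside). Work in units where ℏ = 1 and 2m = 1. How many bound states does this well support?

Define the well-strength parameter z₀ = (a/ℏ)√(2mV₀) = 1.76 × √(2·0.5·12.2) = 6.147.
The even/odd transcendental equations gain one root per π/2 in z₀, giving N = 1 + ⌊2z₀/π⌋ = 1 + ⌊3.914⌋ = 4.

N = 4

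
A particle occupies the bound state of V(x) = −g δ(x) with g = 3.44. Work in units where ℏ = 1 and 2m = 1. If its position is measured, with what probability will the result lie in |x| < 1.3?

The normalised bound state is ψ = √κ e^{−κ|x|} with κ = mg/ℏ² = 1.720.
P(|x| < d) = ∫_{−d}^{d} κ e^{−2κ|x|} dx = 1 − e^{−2κd} = 1 − e^{−4.472} = 0.9886.

P = 0.989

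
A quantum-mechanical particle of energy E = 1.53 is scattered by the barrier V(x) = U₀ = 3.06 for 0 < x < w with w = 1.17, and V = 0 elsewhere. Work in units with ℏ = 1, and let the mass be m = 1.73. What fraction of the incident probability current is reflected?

R = 0.982

E < U₀: inside the barrier ψ ∝ e^{±κx} with κ = √(2m(U₀ − E))/ℏ = 2.301.
κw = 2.692, sinh(κw) = 7.346.
Matching ψ, ψ′ at both faces gives T = [1 + U₀² sinh²(κw) / (4E(U₀ − E))]⁻¹ = 1/54.97 = 0.0182.
R = 1 − T = 0.982.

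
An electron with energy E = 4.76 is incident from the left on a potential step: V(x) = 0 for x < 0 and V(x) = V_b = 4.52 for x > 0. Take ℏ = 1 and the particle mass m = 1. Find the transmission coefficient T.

T = 0.599

The wavenumbers are k₁ = √(2mE)/ℏ = 3.085 on the left and k₂ = √(2m(E − V_b))/ℏ = 0.6928 on the right.
Continuity of ψ and ψ′ at the step yields the reflection amplitude r = (k₁ − k₂)/(k₁ + k₂) = 0.6333; thus R = |r|² = 0.4010, T = 0.5990.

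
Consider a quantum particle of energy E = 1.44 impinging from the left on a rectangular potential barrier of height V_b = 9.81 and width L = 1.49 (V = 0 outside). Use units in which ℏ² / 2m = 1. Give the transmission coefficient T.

T = 0.000361

E < V_b: inside the barrier ψ ∝ e^{±κx} with κ = √(2m(V_b − E))/ℏ = 2.893.
κL = 4.311, sinh(κL) = 37.24.
The exact tunnelling result is T⁻¹ = 1 + V_b² sinh²(κL) / [4E(V_b − E)] = 2769, so T = 0.000361.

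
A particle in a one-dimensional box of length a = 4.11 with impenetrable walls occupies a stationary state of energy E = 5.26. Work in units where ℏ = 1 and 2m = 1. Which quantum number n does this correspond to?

n = 3

From E_n = n²π²ℏ²/(2ma²) invert to n = √(2ma²E)/(πℏ).
n = (4.11/π) × √(2 × 0.5 × 5.26) = 3.000 → n = 3.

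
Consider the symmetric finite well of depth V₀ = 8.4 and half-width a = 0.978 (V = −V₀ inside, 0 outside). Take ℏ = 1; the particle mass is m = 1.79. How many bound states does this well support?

N = 4

Define the well-strength parameter z₀ = (a/ℏ)√(2mV₀) = 0.978 × √(2·1.79·8.4) = 5.363.
A new bound state (alternating even/odd) appears each time z₀ passes a multiple of π/2, so N = ⌊2z₀/π⌋ + 1 = ⌊3.414⌋ + 1 = 4.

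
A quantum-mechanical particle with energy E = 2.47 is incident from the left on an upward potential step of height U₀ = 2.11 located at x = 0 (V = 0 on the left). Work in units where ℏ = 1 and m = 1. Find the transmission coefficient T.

T = 0.800

On each side the TISE gives plane waves with k = √(2m(E − V))/ℏ: k₁ = √(2·1·2.47) = 2.223, k₂ = √(2·1·0.36) = 0.8485.
Continuity of ψ and ψ′ at the step yields the reflection amplitude r = (k₁ − k₂)/(k₁ + k₂) = 0.4474; thus R = |r|² = 0.2002, T = 0.7998.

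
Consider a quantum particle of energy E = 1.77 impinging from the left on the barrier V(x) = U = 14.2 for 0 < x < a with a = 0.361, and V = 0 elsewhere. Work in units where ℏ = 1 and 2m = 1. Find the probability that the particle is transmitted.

E < U: inside the barrier ψ ∝ e^{±κx} with κ = √(2m(U − E))/ℏ = 3.526.
κa = 1.273, sinh(κa) = 1.645.
The exact tunnelling result is T⁻¹ = 1 + U² sinh²(κa) / [4E(U − E)] = 7.202, so T = 0.139.

T = 0.139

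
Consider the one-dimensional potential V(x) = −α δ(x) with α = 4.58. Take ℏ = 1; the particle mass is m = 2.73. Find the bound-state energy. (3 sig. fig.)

For x ≠ 0 the bound state is ψ ∝ e^{−κ|x|}; integrating the TISE across the delta gives the cusp condition 2κ = 2mα/ℏ², so κ = 12.50.
Then E = −ℏ²κ²/(2m) = −mα²/(2ℏ²) = -28.63.

E = -28.6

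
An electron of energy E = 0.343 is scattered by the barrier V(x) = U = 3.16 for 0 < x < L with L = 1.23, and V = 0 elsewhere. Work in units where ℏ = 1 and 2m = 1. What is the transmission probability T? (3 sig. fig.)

Since E < U the interior solution is evanescent with decay constant κ = √(2m(U − E))/ℏ = 1.678.
κL = 2.064, sinh(κL) = 3.877.
Matching ψ, ψ′ at both faces gives T = [1 + U² sinh²(κL) / (4E(U − E))]⁻¹ = 1/39.83 = 0.0251.

T = 0.0251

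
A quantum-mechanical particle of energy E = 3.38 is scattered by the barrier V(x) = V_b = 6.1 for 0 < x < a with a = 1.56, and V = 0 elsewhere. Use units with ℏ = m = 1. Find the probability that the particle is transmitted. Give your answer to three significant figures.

T = 0.00273

E < V_b: inside the barrier ψ ∝ e^{±κx} with κ = √(2m(V_b − E))/ℏ = 2.332.
κa = 3.639, sinh(κa) = 19.00.
The exact tunnelling result is T⁻¹ = 1 + V_b² sinh²(κa) / [4E(V_b − E)] = 366.4, so T = 0.00273.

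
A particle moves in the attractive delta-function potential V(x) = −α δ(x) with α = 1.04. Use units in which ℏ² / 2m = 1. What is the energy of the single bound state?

The bound state is ψ(x) = √κ e^{−κ|x|}. The derivative jump ψ'(0⁺) − ψ'(0⁻) = −(2mα/ℏ²)ψ(0) fixes κ = mα/ℏ² = 0.5200.
Then E = −ℏ²κ²/(2m) = −mα²/(2ℏ²) = -0.2704.

E = -0.270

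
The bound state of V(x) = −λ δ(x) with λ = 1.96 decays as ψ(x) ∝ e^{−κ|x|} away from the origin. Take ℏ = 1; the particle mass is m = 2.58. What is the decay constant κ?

Integrating the TISE across x = 0 gives the cusp condition ψ'(0⁺) − ψ'(0⁻) = −(2mλ/ℏ²)ψ(0).
With ψ ∝ e^{−κ|x|} this yields −2κ = −2mλ/ℏ², so κ = mλ/ℏ² = 5.057.

κ = 5.06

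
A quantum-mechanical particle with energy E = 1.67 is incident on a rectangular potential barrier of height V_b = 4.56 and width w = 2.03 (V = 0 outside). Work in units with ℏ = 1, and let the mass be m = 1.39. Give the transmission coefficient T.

Since E < V_b the interior solution is evanescent with decay constant κ = √(2m(V_b − E))/ℏ = 2.834.
κw = 5.754, sinh(κw) = 157.7.
The exact tunnelling result is T⁻¹ = 1 + V_b² sinh²(κw) / [4E(V_b − E)] = 26790, so T = 0.0000373.

T = 0.0000373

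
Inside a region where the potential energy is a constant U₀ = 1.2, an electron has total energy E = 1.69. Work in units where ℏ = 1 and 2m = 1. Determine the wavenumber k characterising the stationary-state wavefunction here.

With E > U₀ the solution is oscillatory, ψ ∝ e^{±ikx} with k = √(2m(E − U₀))/ℏ.
k = √(2 × 0.5 × 0.49) = 0.7000.

k = 0.700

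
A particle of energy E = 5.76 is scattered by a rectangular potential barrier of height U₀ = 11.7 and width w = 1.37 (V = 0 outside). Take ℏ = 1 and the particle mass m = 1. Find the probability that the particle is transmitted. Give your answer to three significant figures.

T = 0.000317

Since E < U₀ the interior solution is evanescent with decay constant κ = √(2m(U₀ − E))/ℏ = 3.447.
κw = 4.722, sinh(κw) = 56.19.
Matching ψ, ψ′ at both faces gives T = [1 + U₀² sinh²(κw) / (4E(U₀ − E))]⁻¹ = 1/3159 = 0.000317.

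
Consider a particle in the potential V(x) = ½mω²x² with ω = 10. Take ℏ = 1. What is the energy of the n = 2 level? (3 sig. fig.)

The oscillator eigenvalues are E_n = ℏω(n + ½), so E_2 = 10 × 2.5 = 25.00.

E = 25.0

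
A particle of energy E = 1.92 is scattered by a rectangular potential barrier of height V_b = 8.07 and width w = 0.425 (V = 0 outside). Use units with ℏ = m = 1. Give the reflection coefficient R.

Since E < V_b the interior solution is evanescent with decay constant κ = √(2m(V_b − E))/ℏ = 3.507.
κw = 1.491, sinh(κw) = 2.107.
The exact tunnelling result is T⁻¹ = 1 + V_b² sinh²(κw) / [4E(V_b − E)] = 7.122, so T = 0.140.
R = 1 − T = 0.860.

R = 0.860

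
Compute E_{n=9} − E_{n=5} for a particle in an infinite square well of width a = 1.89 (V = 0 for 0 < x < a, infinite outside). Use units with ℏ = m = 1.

ΔE = 77.4

E_n = n²π²ℏ²/(2ma²), so ΔE = (9² − 5²) π²ℏ²/(2ma²).
ΔE = 56 × π² / (2 × 1 × 1.89²) = 77.36.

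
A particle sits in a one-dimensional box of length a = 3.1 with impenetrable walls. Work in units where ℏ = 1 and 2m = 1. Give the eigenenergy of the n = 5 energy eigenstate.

Requiring ψ(0) = ψ(a) = 0 quantises k = nπ/a, hence E_n = ℏ²k²/2m = n²π²ℏ²/(2ma²).
E_5 = 5² × π² / (2 × 0.5 × 3.1²) = 25.68.

E = 25.7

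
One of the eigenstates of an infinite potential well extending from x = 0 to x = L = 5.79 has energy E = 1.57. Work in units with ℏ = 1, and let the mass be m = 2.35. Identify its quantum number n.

For an infinite well E_n = n²π²ℏ²/(2mL²), so n = (L/πℏ)√(2mE).
n = (5.79/π) × √(2 × 2.35 × 1.57) = 5.006 → n = 5.

n = 5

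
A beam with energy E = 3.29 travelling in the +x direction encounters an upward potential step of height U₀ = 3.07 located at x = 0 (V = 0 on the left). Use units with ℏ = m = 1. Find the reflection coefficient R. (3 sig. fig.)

The wavenumbers are k₁ = √(2mE)/ℏ = 2.565 on the left and k₂ = √(2m(E − U₀))/ℏ = 0.6633 on the right.
Matching ψ and ψ′ at x = 0 gives r = (k₁ − k₂)/(k₁ + k₂), so R = r² = 0.3470 and T = 1 − R = 0.6530.

R = 0.347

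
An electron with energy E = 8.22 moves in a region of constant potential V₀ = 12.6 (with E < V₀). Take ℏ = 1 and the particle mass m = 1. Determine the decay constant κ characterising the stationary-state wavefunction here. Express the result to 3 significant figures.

Since E < V₀ the TISE in this region is ψ'' = κ²ψ with κ = √(2m(V₀ − E))/ℏ.
κ = √(2 × 1 × 4.38) = 2.960.

κ = 2.96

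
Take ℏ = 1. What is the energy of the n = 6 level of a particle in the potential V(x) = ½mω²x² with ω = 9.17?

E = 59.6

The oscillator eigenvalues are E_n = ℏω(n + ½), so E_6 = 9.17 × 6.5 = 59.61.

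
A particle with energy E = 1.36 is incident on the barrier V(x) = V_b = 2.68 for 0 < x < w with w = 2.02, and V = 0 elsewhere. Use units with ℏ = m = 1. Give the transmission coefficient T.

E < V_b: inside the barrier ψ ∝ e^{±κx} with κ = √(2m(V_b − E))/ℏ = 1.625.
κw = 3.282, sinh(κw) = 13.30.
Matching ψ, ψ′ at both faces gives T = [1 + V_b² sinh²(κw) / (4E(V_b − E))]⁻¹ = 1/177.9 = 0.00562.

T = 0.00562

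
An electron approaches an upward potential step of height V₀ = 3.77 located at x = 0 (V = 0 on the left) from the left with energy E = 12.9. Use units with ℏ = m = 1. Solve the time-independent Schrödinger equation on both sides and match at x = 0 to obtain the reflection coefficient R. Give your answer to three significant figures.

On each side the TISE gives plane waves with k = √(2m(E − V))/ℏ: k₁ = √(2·1·12.9) = 5.079, k₂ = √(2·1·9.13) = 4.273.
Continuity of ψ and ψ′ at the step yields the reflection amplitude r = (k₁ − k₂)/(k₁ + k₂) = 0.08620; thus R = |r|² = 0.007431, T = 0.9926.

R = 0.00743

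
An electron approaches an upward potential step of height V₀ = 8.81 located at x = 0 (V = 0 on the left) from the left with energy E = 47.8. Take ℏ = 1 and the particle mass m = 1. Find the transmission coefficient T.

The wavenumbers are k₁ = √(2mE)/ℏ = 9.778 on the left and k₂ = √(2m(E − V₀))/ℏ = 8.831 on the right.
Continuity of ψ and ψ′ at the step yields the reflection amplitude r = (k₁ − k₂)/(k₁ + k₂) = 0.05089; thus R = |r|² = 0.002589, T = 0.9974.

T = 0.997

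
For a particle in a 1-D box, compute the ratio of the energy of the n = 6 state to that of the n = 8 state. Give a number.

E_n = n²π²ℏ²/(2mL²) so the ratio is n₂²/n₁² = 36/64 = 0.5625.

0.5625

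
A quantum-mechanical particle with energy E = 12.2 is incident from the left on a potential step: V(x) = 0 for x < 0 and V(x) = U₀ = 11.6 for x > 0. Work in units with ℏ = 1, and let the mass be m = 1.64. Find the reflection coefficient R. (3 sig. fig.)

On each side the TISE gives plane waves with k = √(2m(E − V))/ℏ: k₁ = √(2·1.64·12.2) = 6.326, k₂ = √(2·1.64·0.6) = 1.403.
Matching ψ and ψ′ at x = 0 gives r = (k₁ − k₂)/(k₁ + k₂), so R = r² = 0.4057 and T = 1 − R = 0.5943.

R = 0.406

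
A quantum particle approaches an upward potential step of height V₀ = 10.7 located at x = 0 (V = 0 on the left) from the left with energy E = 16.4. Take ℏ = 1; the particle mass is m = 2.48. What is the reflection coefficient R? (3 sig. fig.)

The wavenumbers are k₁ = √(2mE)/ℏ = 9.019 on the left and k₂ = √(2m(E − V₀))/ℏ = 5.317 on the right.
Matching ψ and ψ′ at x = 0 gives r = (k₁ − k₂)/(k₁ + k₂), so R = r² = 0.06668 and T = 1 − R = 0.9333.

R = 0.0667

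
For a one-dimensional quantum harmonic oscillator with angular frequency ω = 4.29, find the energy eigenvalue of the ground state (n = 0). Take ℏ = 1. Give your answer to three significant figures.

E = 2.15

The oscillator eigenvalues are E_n = ℏω(n + ½), so E_0 = 4.29 × 0.5 = 2.145.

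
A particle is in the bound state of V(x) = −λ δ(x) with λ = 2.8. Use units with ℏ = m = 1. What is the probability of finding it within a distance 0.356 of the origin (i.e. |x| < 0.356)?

P = 0.864

The normalised bound state is ψ = √κ e^{−κ|x|} with κ = mλ/ℏ² = 2.800.
P(|x| < d) = ∫_{−d}^{d} κ e^{−2κ|x|} dx = 1 − e^{−2κd} = 1 − e^{−1.994} = 0.8638.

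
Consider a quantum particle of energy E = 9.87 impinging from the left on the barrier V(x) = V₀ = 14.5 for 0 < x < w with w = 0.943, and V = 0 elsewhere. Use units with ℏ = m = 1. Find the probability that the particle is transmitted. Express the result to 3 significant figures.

T = 0.0111

Since E < V₀ the interior solution is evanescent with decay constant κ = √(2m(V₀ − E))/ℏ = 3.043.
κw = 2.870, sinh(κw) = 8.786.
The exact tunnelling result is T⁻¹ = 1 + V₀² sinh²(κw) / [4E(V₀ − E)] = 89.80, so T = 0.0111.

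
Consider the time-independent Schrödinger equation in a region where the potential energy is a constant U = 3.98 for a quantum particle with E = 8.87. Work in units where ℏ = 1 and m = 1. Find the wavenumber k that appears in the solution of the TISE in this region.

With E > U the solution is oscillatory, ψ ∝ e^{±ikx} with k = √(2m(E − U))/ℏ.
k = √(2 × 1 × 4.89) = 3.127.

k = 3.13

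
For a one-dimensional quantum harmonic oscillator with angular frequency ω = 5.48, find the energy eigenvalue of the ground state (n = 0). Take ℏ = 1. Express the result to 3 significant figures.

The oscillator eigenvalues are E_n = ℏω(n + ½), so E_0 = 5.48 × 0.5 = 2.740.

E = 2.74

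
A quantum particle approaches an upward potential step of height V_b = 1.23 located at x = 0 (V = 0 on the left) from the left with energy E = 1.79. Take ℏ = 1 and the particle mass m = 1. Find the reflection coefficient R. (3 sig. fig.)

The wavenumbers are k₁ = √(2mE)/ℏ = 1.892 on the left and k₂ = √(2m(E − V_b))/ℏ = 1.058 on the right.
Continuity of ψ and ψ′ at the step yields the reflection amplitude r = (k₁ − k₂)/(k₁ + k₂) = 0.2826; thus R = |r|² = 0.07986, T = 0.9201.

R = 0.0799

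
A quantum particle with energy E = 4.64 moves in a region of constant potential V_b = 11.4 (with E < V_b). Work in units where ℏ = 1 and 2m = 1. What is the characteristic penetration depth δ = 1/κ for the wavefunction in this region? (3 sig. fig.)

Since E < V_b the TISE in this region is ψ'' = κ²ψ with κ = √(2m(V_b − E))/ℏ.
κ = √(2 × 0.5 × 6.76) = 2.600. The penetration depth is δ = 1/κ = 0.385.

δ = 0.385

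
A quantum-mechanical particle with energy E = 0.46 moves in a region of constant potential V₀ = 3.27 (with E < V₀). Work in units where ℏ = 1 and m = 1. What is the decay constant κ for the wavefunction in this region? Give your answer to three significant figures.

κ = 2.37

Since E < V₀ the TISE in this region is ψ'' = κ²ψ with κ = √(2m(V₀ − E))/ℏ.
κ = √(2 × 1 × 2.81) = 2.371.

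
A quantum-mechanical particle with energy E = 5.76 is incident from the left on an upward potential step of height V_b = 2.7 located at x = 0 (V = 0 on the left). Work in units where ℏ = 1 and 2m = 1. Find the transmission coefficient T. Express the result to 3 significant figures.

The wavenumbers are k₁ = √(2mE)/ℏ = 2.400 on the left and k₂ = √(2m(E − V_b))/ℏ = 1.749 on the right.
Matching ψ and ψ′ at x = 0 gives r = (k₁ − k₂)/(k₁ + k₂), so R = r² = 0.02459 and T = 1 − R = 0.9754.

T = 0.975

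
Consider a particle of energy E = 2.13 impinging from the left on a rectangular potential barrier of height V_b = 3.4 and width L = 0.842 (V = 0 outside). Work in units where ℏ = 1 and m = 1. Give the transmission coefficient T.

Since E < V_b the interior solution is evanescent with decay constant κ = √(2m(V_b − E))/ℏ = 1.594.
κL = 1.342, sinh(κL) = 1.783.
The exact tunnelling result is T⁻¹ = 1 + V_b² sinh²(κL) / [4E(V_b − E)] = 4.395, so T = 0.228.

T = 0.228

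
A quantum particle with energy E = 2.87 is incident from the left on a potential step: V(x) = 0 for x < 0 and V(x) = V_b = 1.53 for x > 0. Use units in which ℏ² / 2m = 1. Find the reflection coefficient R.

The wavenumbers are k₁ = √(2mE)/ℏ = 1.694 on the left and k₂ = √(2m(E − V_b))/ℏ = 1.158 on the right.
Continuity of ψ and ψ′ at the step yields the reflection amplitude r = (k₁ − k₂)/(k₁ + k₂) = 0.1881; thus R = |r|² = 0.03540, T = 0.9646.

R = 0.0354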